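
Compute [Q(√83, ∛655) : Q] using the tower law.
[Q(√83, ∛655) : Q] = 6

Let L = Q(√83, ∛655). Since Q(√83) ⊂ L and [Q(√83):Q] = 2, the tower law gives 2 | [L:Q]. Likewise Q(∛655) ⊂ L with [Q(∛655):Q] = 3 (because 655 is not a perfect cube), so 3 | [L:Q]. As gcd(2,3) = 1, [L:Q] is divisible by 6. Conversely L is generated over Q by √83 and ∛655, so [L:Q] ≤ 2·3 = 6. Therefore [Q(√83, ∛655) : Q] = 6.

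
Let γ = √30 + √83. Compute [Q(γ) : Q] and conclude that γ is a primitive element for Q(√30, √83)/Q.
[Q(γ) : Q] = 4 (equivalently, Q(γ) = Q(√30, √83))

Obviously Q(γ) ⊆ Q(√30, √83), and [Q(√30, √83):Q] = 4 (since 30, 83 are distinct squarefree integers > 1 with 2490 not a perfect square). To show equality we compute the minimal polynomial of γ. From γ = √30 + √83: γ^2 = 30 + 2√(2490) + 83 = 113 + 2√(2490), so γ^2 - 113 = 2√(2490); squaring, (γ^2 - 113)^2 = 4·2490, i.e. γ^4 - 226γ^2 + 12769 - 9960 = 0, i.e. γ^4 - 226γ^2 + 2809 = 0. So γ is a root of x^4 - 226x^2 + 2809. This polynomial is irreducible over Q: it has no rational root (each ±√30 ± √83 is irrational), and any factorization into two quadratics over Q would force √(2490) ∈ Q (pairing opposite roots) or √30, √83 ∈ Q (other pairings), all impossible. Hence [Q(γ):Q] = 4 = [Q(√30, √83):Q], so Q(γ) = Q(√30, √83).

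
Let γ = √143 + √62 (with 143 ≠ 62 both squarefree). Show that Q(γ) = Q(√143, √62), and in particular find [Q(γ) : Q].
[Q(γ) : Q] = 4 (equivalently, Q(γ) = Q(√143, √62))

Obviously Q(γ) ⊆ Q(√143, √62), and [Q(√143, √62):Q] = 4 (since 143, 62 are distinct squarefree integers > 1 with 8866 not a perfect square). To show equality we compute the minimal polynomial of γ. From γ = √143 + √62: γ^2 = 143 + 2√(8866) + 62 = 205 + 2√(8866), so γ^2 - 205 = 2√(8866); squaring, (γ^2 - 205)^2 = 4·8866, i.e. γ^4 - 410γ^2 + 42025 - 35464 = 0, i.e. γ^4 - 410γ^2 + 6561 = 0. So γ is a root of x^4 - 410x^2 + 6561. This polynomial is irreducible over Q: it has no rational root (each ±√143 ± √62 is irrational), and any factorization into two quadratics over Q would force √(8866) ∈ Q (pairing opposite roots) or √143, √62 ∈ Q (other pairings), all impossible. Hence [Q(γ):Q] = 4 = [Q(√143, √62):Q], so Q(γ) = Q(√143, √62).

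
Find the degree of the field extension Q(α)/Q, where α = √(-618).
[Q(α):Q] = 2

[Q(α):Q] equals the degree of the minimal polynomial of α. Here α^2 = -618 and x^2 + 618 is irreducible (d = -618 is squarefree, ≠ 1, hence not a square), so deg(m_α) = 2. Thus [Q(α):Q] = 2.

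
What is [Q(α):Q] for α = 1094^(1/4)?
[Q(α):Q] = 4

α is a root of x^4 - 1094. By Eisenstein's criterion at the prime p = 2 (which divides the constant term 1094 but p^2 = 4 does not, since 1094 is squarefree), x^4 - 1094 is irreducible over Q. Hence [Q(α):Q] = 4.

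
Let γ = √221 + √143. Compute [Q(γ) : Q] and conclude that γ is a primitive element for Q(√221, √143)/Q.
[Q(γ) : Q] = 4 (equivalently, Q(γ) = Q(√221, √143))

Obviously Q(γ) ⊆ Q(√221, √143), and [Q(√221, √143):Q] = 4 (since 221, 143 are distinct squarefree integers > 1 with 31603 not a perfect square). To show equality we compute the minimal polynomial of γ. From γ = √221 + √143: γ^2 = 221 + 2√(31603) + 143 = 364 + 2√(31603), so γ^2 - 364 = 2√(31603); squaring, (γ^2 - 364)^2 = 4·31603, i.e. γ^4 - 728γ^2 + 132496 - 126412 = 0, i.e. γ^4 - 728γ^2 + 6084 = 0. So γ is a root of x^4 - 728x^2 + 6084. This polynomial is irreducible over Q: it has no rational root (each ±√221 ± √143 is irrational), and any factorization into two quadratics over Q would force √(31603) ∈ Q (pairing opposite roots) or √221, √143 ∈ Q (other pairings), all impossible. Hence [Q(γ):Q] = 4 = [Q(√221, √143):Q], so Q(γ) = Q(√221, √143).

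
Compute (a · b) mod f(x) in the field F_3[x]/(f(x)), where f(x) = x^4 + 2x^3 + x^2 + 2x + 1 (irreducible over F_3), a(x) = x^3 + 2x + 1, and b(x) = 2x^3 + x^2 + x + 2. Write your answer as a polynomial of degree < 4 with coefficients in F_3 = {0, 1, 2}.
a · b ≡ 2x^3 + x^2 + 2x + 2 (mod f(x))

Multiply in F_3[x]: a(x)·b(x) = (x^3 + 2x + 1)·(2x^3 + x^2 + x + 2) = 2x^6 + x^5 + 2x^4 + 2x + 2. This has degree ≥ 4, so divide by f(x) over F_3: 2x^6 + x^5 + 2x^4 + 2x + 2 = (2x^2)·(x^4 + 2x^3 + x^2 + 2x + 1) + (2x^3 + x^2 + 2x + 2). Hence a·b ≡ 2x^3 + x^2 + 2x + 2 (mod f). (F_3[x]/(f) is a field with 3^4 = 81 elements since f is irreducible of degree 4.)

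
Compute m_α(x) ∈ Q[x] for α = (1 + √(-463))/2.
m_α(x) = x^2 - x + 116

From 2α - 1 = √(-463), squaring gives (2α - 1)^2 = -463, i.e. 4α^2 - 4α + 1 = -463, so α^2 - α + (1 + 463)/4 = 0. Since -463 ≡ 1 (mod 4), (1 + 463)/4 = 116 ∈ Z. The polynomial x^2 - x + 116 has discriminant 1 - 4·(116) = -463, which is not a perfect square in Q (d = -463 is squarefree and ≠ 1), so x^2 - x + 116 is irreducible over Q. It is the minimal polynomial of α.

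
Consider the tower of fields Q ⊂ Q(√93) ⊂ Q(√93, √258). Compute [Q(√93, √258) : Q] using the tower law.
[Q(√93, √258) : Q] = 4

[Q(√93):Q] = 2 (min poly x^2 - 93, irreducible since 93 is squarefree > 1). For the top step, suppose √258 ∈ Q(√93), say √258 = c + d√93 with c, d ∈ Q. Squaring: 258 = c^2 + 93d^2 + 2cd√93. Since √93 ∉ Q this forces 2cd = 0. If d = 0 then √258 = c ∈ Q, contradicting 258 squarefree > 1. If c = 0 then 258 = 93d^2, so 93·258 = (93d)^2 is a perfect square in Q — but 93·258 = 23994 is not a perfect square (since 93 and 258 are distinct squarefree integers). Contradiction. Hence √258 ∉ Q(√93), so x^2 - 258 stays irreducible over Q(√93) and [Q(√93, √258) : Q(√93)] = 2. By the tower law, [Q(√93, √258) : Q] = 2 · 2 = 4.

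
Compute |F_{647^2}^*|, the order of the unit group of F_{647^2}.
|F_{647^2}^*| = 418608

F_{647^2} has 647^2 = 418609 elements; its multiplicative group consists of all nonzero elements, so |F_{647^2}^*| = 418609 - 1 = 418608. (It is cyclic since any finite subgroup of the multiplicative group of a field is cyclic.)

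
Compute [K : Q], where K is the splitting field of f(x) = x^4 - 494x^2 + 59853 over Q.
[K : Q] = 4

Solving the quadratic in x^2: x^2 = (494 ± √(494^2 - 4·59853))/2 = (494 ± √4624)/2 = (494 ± 68)/2, giving x^2 = 213 or x^2 = 281. So f(x) = (x^2 - 213)(x^2 - 281) and the roots of f are ±√213, ±√281. Hence the splitting field is K = Q(√213, √281). Since 213 and 281 are distinct squarefree integers > 1, their product 59853 is not a perfect square, so √281 ∉ Q(√213). By the tower law [K:Q] = [Q(√213,√281):Q(√213)] · [Q(√213):Q] = 2 · 2 = 4.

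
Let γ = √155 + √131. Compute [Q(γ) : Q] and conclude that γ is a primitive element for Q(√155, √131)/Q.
[Q(γ) : Q] = 4 (equivalently, Q(γ) = Q(√155, √131))

Obviously Q(γ) ⊆ Q(√155, √131), and [Q(√155, √131):Q] = 4 (since 155, 131 are distinct squarefree integers > 1 with 20305 not a perfect square). To show equality we compute the minimal polynomial of γ. From γ = √155 + √131: γ^2 = 155 + 2√(20305) + 131 = 286 + 2√(20305), so γ^2 - 286 = 2√(20305); squaring, (γ^2 - 286)^2 = 4·20305, i.e. γ^4 - 572γ^2 + 81796 - 81220 = 0, i.e. γ^4 - 572γ^2 + 576 = 0. So γ is a root of x^4 - 572x^2 + 576. This polynomial is irreducible over Q: it has no rational root (each ±√155 ± √131 is irrational), and any factorization into two quadratics over Q would force √(20305) ∈ Q (pairing opposite roots) or √155, √131 ∈ Q (other pairings), all impossible. Hence [Q(γ):Q] = 4 = [Q(√155, √131):Q], so Q(γ) = Q(√155, √131).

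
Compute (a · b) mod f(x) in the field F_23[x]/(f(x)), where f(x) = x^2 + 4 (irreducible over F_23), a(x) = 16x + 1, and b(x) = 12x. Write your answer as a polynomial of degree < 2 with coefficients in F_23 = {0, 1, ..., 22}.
a · b ≡ 12x + 14 (mod f(x))

Multiply in F_23[x]: a(x)·b(x) = (16x + 1)·(12x) = 8x^2 + 12x. This has degree ≥ 2, so divide by f(x) over F_23: 8x^2 + 12x = (8)·(x^2 + 4) + (12x + 14). Hence a·b ≡ 12x + 14 (mod f). (F_23[x]/(f) is a field with 23^2 = 529 elements since f is irreducible of degree 2.)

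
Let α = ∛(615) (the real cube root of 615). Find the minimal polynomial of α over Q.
m_α(x) = x^3 - 615

α satisfies α^3 = 615, so x^3 - 615 annihilates α. By the rational root test, a rational root p/q (in lowest terms) of x^3 - 615 would satisfy p^3 = 615 q^3, forcing q = 1 and p^3 = 615; but 615 is not a perfect cube, contradiction. A monic cubic over Q with no rational root is irreducible (any nontrivial factorization would include a linear factor). Hence x^3 - 615 is the minimal polynomial of α, and in particular [Q(α):Q] = 3.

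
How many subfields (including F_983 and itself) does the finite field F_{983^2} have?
F_{983^2} has 2 subfields

The subfields of F_{p^n} are exactly the fields F_{p^d} for d | n (each is the fixed field of the unique index-d subgroup of Gal(F_{p^n}/F_p) ≅ Z/nZ). The divisors of n = 2 are {1, 2}, giving 2 subfields: F_{983^1}, F_{983^2}.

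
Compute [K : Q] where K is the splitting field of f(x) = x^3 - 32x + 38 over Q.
[K : Q] = 6

By the rational root test, any rational root of the monic integer polynomial f(x) = x^3 - 32x + 38 must be an integer dividing the constant term 38, i.e. one of ±{1, 2, 19, 38}. Evaluating: f(1) = 7, f(-1) = 69, f(2) = -18, f(-2) = 94, f(19) = 6289, f(-19) = -6213, f(38) = 53694, f(-38) = -53618; none is 0, so f has no rational root and is therefore irreducible over Q (a cubic with no linear factor over a field is irreducible). For an irreducible cubic, the Galois group is A_3 or S_3 according as the discriminant disc(f) = -4a^3 - 27b^2 = -4·(-32)^3 - 27·(38)^2 = 92084 is or is not a square in Q. Here disc(f) = 92084 is not a perfect square in Q, so the Galois group of f over Q is not contained in A_3 and must be all of S_3. The splitting field has degree |S_3| = 6 over Q, so [K : Q] = 6.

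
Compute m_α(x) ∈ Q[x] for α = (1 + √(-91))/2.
m_α(x) = x^2 - x + 23

From 2α - 1 = √(-91), squaring gives (2α - 1)^2 = -91, i.e. 4α^2 - 4α + 1 = -91, so α^2 - α + (1 + 91)/4 = 0. Since -91 ≡ 1 (mod 4), (1 + 91)/4 = 23 ∈ Z. The polynomial x^2 - x + 23 has discriminant 1 - 4·(23) = -91, which is not a perfect square in Q (d = -91 is squarefree and ≠ 1), so x^2 - x + 23 is irreducible over Q. It is the minimal polynomial of α.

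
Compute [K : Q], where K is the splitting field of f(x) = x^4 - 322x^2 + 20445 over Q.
[K : Q] = 4

Solving the quadratic in x^2: x^2 = (322 ± √(322^2 - 4·20445))/2 = (322 ± √21904)/2 = (322 ± 148)/2, giving x^2 = 235 or x^2 = 87. So f(x) = (x^2 - 235)(x^2 - 87) and the roots of f are ±√235, ±√87. Hence the splitting field is K = Q(√235, √87). Since 235 and 87 are distinct squarefree integers > 1, their product 20445 is not a perfect square, so √87 ∉ Q(√235). By the tower law [K:Q] = [Q(√235,√87):Q(√235)] · [Q(√235):Q] = 2 · 2 = 4.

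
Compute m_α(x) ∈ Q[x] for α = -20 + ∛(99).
m_α(x) = x^3 + 60x^2 + 1200x + 7901

Set β = α + 20 = ∛(99), so β^3 = 99. Then (α + 20)^3 - 99 = 0, i.e. α is a root of g(x) = (x + 20)^3 - 99 = x^3 + 60x^2 + 1200x + 7901. Since g(x) = h(x + 20) where h(x) = x^3 - 99, and h is irreducible over Q (because 99 is not a perfect cube, so h has no rational root, and a monic cubic with no rational root is irreducible), g is also irreducible (irreducibility is preserved under the substitution x → x + 20). Hence m_α(x) = x^3 + 60x^2 + 1200x + 7901.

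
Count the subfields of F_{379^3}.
F_{379^3} has 2 subfields

The subfields of F_{p^n} are exactly the fields F_{p^d} for d | n (each is the fixed field of the unique index-d subgroup of Gal(F_{p^n}/F_p) ≅ Z/nZ). The divisors of n = 3 are {1, 3}, giving 2 subfields: F_{379^1}, F_{379^3}.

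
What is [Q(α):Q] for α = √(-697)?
[Q(α):Q] = 2

[Q(α):Q] equals the degree of the minimal polynomial of α. Here α^2 = -697 and x^2 + 697 is irreducible (d = -697 is squarefree, ≠ 1, hence not a square), so deg(m_α) = 2. Thus [Q(α):Q] = 2.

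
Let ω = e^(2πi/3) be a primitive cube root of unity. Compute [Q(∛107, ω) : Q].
[Q(∛107, ω) : Q] = 6

[Q(∛107):Q] = 3 (min poly x^3 - 107, irreducible since 107 is not a perfect cube). [Q(ω):Q] = 2 (min poly x^2 + x + 1). Since Q(∛107) ⊂ R and ω ∉ R, we have ω ∉ Q(∛107), so x^2 + x + 1 remains irreducible over Q(∛107) and [Q(∛107, ω) : Q(∛107)] = 2. By the tower law, [Q(∛107, ω) : Q] = 3 · 2 = 6. (In fact Q(∛107, ω) is the splitting field of x^3 - 107 over Q.)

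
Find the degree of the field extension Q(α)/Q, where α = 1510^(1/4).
[Q(α):Q] = 4

α is a root of x^4 - 1510. By Eisenstein's criterion at the prime p = 2 (which divides the constant term 1510 but p^2 = 4 does not, since 1510 is squarefree), x^4 - 1510 is irreducible over Q. Hence [Q(α):Q] = 4.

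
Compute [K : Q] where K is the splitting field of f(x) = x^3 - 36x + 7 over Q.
[K : Q] = 6

By the rational root test, any rational root of the monic integer polynomial f(x) = x^3 - 36x + 7 must be an integer dividing the constant term 7, i.e. one of ±{1, 7}. Evaluating: f(1) = -28, f(-1) = 42, f(7) = 98, f(-7) = -84; none is 0, so f has no rational root and is therefore irreducible over Q (a cubic with no linear factor over a field is irreducible). For an irreducible cubic, the Galois group is A_3 or S_3 according as the discriminant disc(f) = -4a^3 - 27b^2 = -4·(-36)^3 - 27·(7)^2 = 185301 is or is not a square in Q. Here disc(f) = 185301 is not a perfect square in Q, so the Galois group of f over Q is not contained in A_3 and must be all of S_3. The splitting field has degree |S_3| = 6 over Q, so [K : Q] = 6.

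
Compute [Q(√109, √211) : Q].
[Q(√109, √211) : Q] = 4

[Q(√109):Q] = 2 (min poly x^2 - 109, irreducible since 109 is squarefree > 1). For the top step, suppose √211 ∈ Q(√109), say √211 = c + d√109 with c, d ∈ Q. Squaring: 211 = c^2 + 109d^2 + 2cd√109. Since √109 ∉ Q this forces 2cd = 0. If d = 0 then √211 = c ∈ Q, contradicting 211 squarefree > 1. If c = 0 then 211 = 109d^2, so 109·211 = (109d)^2 is a perfect square in Q — but 109·211 = 22999 is not a perfect square (since 109 and 211 are distinct squarefree integers). Contradiction. Hence √211 ∉ Q(√109), so x^2 - 211 stays irreducible over Q(√109) and [Q(√109, √211) : Q(√109)] = 2. By the tower law, [Q(√109, √211) : Q] = 2 · 2 = 4.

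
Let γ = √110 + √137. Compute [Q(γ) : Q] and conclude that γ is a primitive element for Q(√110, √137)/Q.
[Q(γ) : Q] = 4 (equivalently, Q(γ) = Q(√110, √137))

Obviously Q(γ) ⊆ Q(√110, √137), and [Q(√110, √137):Q] = 4 (since 110, 137 are distinct squarefree integers > 1 with 15070 not a perfect square). To show equality we compute the minimal polynomial of γ. From γ = √110 + √137: γ^2 = 110 + 2√(15070) + 137 = 247 + 2√(15070), so γ^2 - 247 = 2√(15070); squaring, (γ^2 - 247)^2 = 4·15070, i.e. γ^4 - 494γ^2 + 61009 - 60280 = 0, i.e. γ^4 - 494γ^2 + 729 = 0. So γ is a root of x^4 - 494x^2 + 729. This polynomial is irreducible over Q: it has no rational root (each ±√110 ± √137 is irrational), and any factorization into two quadratics over Q would force √(15070) ∈ Q (pairing opposite roots) or √110, √137 ∈ Q (other pairings), all impossible. Hence [Q(γ):Q] = 4 = [Q(√110, √137):Q], so Q(γ) = Q(√110, √137).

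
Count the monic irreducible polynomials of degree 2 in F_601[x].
There are 180300 monic irreducible polynomials of degree 2 over F_601

Each element of F_{601^2} that lies in no proper subfield is a root of exactly one monic irreducible of degree 2 over F_601, and each such polynomial has 2 distinct roots in F_{601^2}. By Möbius inversion the count is N_601(2) = (1/2) Σ_{d|2} μ(2/d) · 601^d = (1/2)(μ(2)·601^1 + μ(1)·601^2) = 360600/2 = 180300.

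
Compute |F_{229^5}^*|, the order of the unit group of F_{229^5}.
|F_{229^5}^*| = 629763392148

F_{229^5} has 229^5 = 629763392149 elements; its multiplicative group consists of all nonzero elements, so |F_{229^5}^*| = 629763392149 - 1 = 629763392148. (It is cyclic since any finite subgroup of the multiplicative group of a field is cyclic.)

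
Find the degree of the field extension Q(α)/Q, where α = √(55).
[Q(α):Q] = 2

[Q(α):Q] equals the degree of the minimal polynomial of α. Here α^2 = 55 and x^2 - 55 is irreducible (d = 55 is squarefree, ≠ 1, hence not a square), so deg(m_α) = 2. Thus [Q(α):Q] = 2.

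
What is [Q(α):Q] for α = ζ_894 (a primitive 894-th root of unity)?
[Q(α):Q] = 296

The minimal polynomial of ζ_894 over Q is the 894-th cyclotomic polynomial Φ_894(x), which is irreducible over Q and has degree φ(894) = 296. Hence [Q(α):Q] = φ(894) = 296.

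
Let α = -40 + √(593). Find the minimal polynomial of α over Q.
m_α(x) = x^2 + 80x + 1007

From α + 40 = √(593), squaring gives (α + 40)^2 = 593, i.e. α^2 + 80α + 1600 = 593, so α^2 + 80α + 1007 = 0. The discriminant of x^2 + 80x + 1007 is (80)^2 - 4·(1007) = 6400 - 4028 = 2372, and 4·(593) is not a perfect square in Q since 593 is squarefree and ≠ 1. Hence x^2 + 80x + 1007 is irreducible over Q and is the minimal polynomial of α.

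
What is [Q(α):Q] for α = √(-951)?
[Q(α):Q] = 2

[Q(α):Q] equals the degree of the minimal polynomial of α. Here α^2 = -951 and x^2 + 951 is irreducible (d = -951 is squarefree, ≠ 1, hence not a square), so deg(m_α) = 2. Thus [Q(α):Q] = 2.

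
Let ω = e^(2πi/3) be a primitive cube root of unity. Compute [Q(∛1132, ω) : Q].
[Q(∛1132, ω) : Q] = 6

[Q(∛1132):Q] = 3 (min poly x^3 - 1132, irreducible since 1132 is not a perfect cube). [Q(ω):Q] = 2 (min poly x^2 + x + 1). Since Q(∛1132) ⊂ R and ω ∉ R, we have ω ∉ Q(∛1132), so x^2 + x + 1 remains irreducible over Q(∛1132) and [Q(∛1132, ω) : Q(∛1132)] = 2. By the tower law, [Q(∛1132, ω) : Q] = 3 · 2 = 6. (In fact Q(∛1132, ω) is the splitting field of x^3 - 1132 over Q.)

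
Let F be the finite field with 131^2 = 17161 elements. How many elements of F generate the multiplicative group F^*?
There are φ(17160) = 3840 primitive elements

F_q^* is cyclic of order q - 1 = 17160. A cyclic group of order m has exactly φ(m) generators. Here m = 17160 = 2^3 · 3 · 5 · 11 · 13, so the number of primitive elements is φ(17160) = 3840.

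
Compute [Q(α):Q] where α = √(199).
[Q(α):Q] = 2

[Q(α):Q] equals the degree of the minimal polynomial of α. Here α^2 = 199 and x^2 - 199 is irreducible (d = 199 is squarefree, ≠ 1, hence not a square), so deg(m_α) = 2. Thus [Q(α):Q] = 2.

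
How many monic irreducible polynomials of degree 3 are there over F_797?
There are 168753592 monic irreducible polynomials of degree 3 over F_797

Each element of F_{797^3} that lies in no proper subfield is a root of exactly one monic irreducible of degree 3 over F_797, and each such polynomial has 3 distinct roots in F_{797^3}. By Möbius inversion the count is N_797(3) = (1/3) Σ_{d|3} μ(3/d) · 797^d = (1/3)(μ(3)·797^1 + μ(1)·797^3) = 506260776/3 = 168753592.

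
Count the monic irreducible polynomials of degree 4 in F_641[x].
There are 42205696320 monic irreducible polynomials of degree 4 over F_641

Each element of F_{641^4} that lies in no proper subfield is a root of exactly one monic irreducible of degree 4 over F_641, and each such polynomial has 4 distinct roots in F_{641^4}. By Möbius inversion the count is N_641(4) = (1/4) Σ_{d|4} μ(4/d) · 641^d = (1/4)(μ(4)·641^1 + μ(2)·641^2 + μ(1)·641^4) = 168822785280/4 = 42205696320.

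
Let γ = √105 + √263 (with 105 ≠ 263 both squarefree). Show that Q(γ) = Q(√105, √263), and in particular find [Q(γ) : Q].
[Q(γ) : Q] = 4 (equivalently, Q(γ) = Q(√105, √263))

Obviously Q(γ) ⊆ Q(√105, √263), and [Q(√105, √263):Q] = 4 (since 105, 263 are distinct squarefree integers > 1 with 27615 not a perfect square). To show equality we compute the minimal polynomial of γ. From γ = √105 + √263: γ^2 = 105 + 2√(27615) + 263 = 368 + 2√(27615), so γ^2 - 368 = 2√(27615); squaring, (γ^2 - 368)^2 = 4·27615, i.e. γ^4 - 736γ^2 + 135424 - 110460 = 0, i.e. γ^4 - 736γ^2 + 24964 = 0. So γ is a root of x^4 - 736x^2 + 24964. This polynomial is irreducible over Q: it has no rational root (each ±√105 ± √263 is irrational), and any factorization into two quadratics over Q would force √(27615) ∈ Q (pairing opposite roots) or √105, √263 ∈ Q (other pairings), all impossible. Hence [Q(γ):Q] = 4 = [Q(√105, √263):Q], so Q(γ) = Q(√105, √263).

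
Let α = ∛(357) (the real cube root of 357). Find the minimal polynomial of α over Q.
m_α(x) = x^3 - 357

α satisfies α^3 = 357, so x^3 - 357 annihilates α. By the rational root test, a rational root p/q (in lowest terms) of x^3 - 357 would satisfy p^3 = 357 q^3, forcing q = 1 and p^3 = 357; but 357 is not a perfect cube, contradiction. A monic cubic over Q with no rational root is irreducible (any nontrivial factorization would include a linear factor). Hence x^3 - 357 is the minimal polynomial of α, and in particular [Q(α):Q] = 3.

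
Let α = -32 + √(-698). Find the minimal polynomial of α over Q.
m_α(x) = x^2 + 64x + 1722

From α + 32 = √(-698), squaring gives (α + 32)^2 = -698, i.e. α^2 + 64α + 1024 = -698, so α^2 + 64α + 1722 = 0. The discriminant of x^2 + 64x + 1722 is (64)^2 - 4·(1722) = 4096 - 6888 = -2792, and 4·(-698) is not a perfect square in Q since -698 is squarefree and ≠ 1. Hence x^2 + 64x + 1722 is irreducible over Q and is the minimal polynomial of α.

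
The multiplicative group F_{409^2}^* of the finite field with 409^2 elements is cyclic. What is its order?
|F_{409^2}^*| = 167280

F_{409^2} has 409^2 = 167281 elements; its multiplicative group consists of all nonzero elements, so |F_{409^2}^*| = 167281 - 1 = 167280. (It is cyclic since any finite subgroup of the multiplicative group of a field is cyclic.)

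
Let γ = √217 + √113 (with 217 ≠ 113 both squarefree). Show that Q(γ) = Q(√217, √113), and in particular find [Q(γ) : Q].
[Q(γ) : Q] = 4 (equivalently, Q(γ) = Q(√217, √113))

Obviously Q(γ) ⊆ Q(√217, √113), and [Q(√217, √113):Q] = 4 (since 217, 113 are distinct squarefree integers > 1 with 24521 not a perfect square). To show equality we compute the minimal polynomial of γ. From γ = √217 + √113: γ^2 = 217 + 2√(24521) + 113 = 330 + 2√(24521), so γ^2 - 330 = 2√(24521); squaring, (γ^2 - 330)^2 = 4·24521, i.e. γ^4 - 660γ^2 + 108900 - 98084 = 0, i.e. γ^4 - 660γ^2 + 10816 = 0. So γ is a root of x^4 - 660x^2 + 10816. This polynomial is irreducible over Q: it has no rational root (each ±√217 ± √113 is irrational), and any factorization into two quadratics over Q would force √(24521) ∈ Q (pairing opposite roots) or √217, √113 ∈ Q (other pairings), all impossible. Hence [Q(γ):Q] = 4 = [Q(√217, √113):Q], so Q(γ) = Q(√217, √113).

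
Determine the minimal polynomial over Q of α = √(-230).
m_α(x) = x^2 + 230

α satisfies α^2 + 230 = 0, so x^2 + 230 annihilates α. Since d = -230 is squarefree and ≠ 1, it is not a perfect square in Q, so x^2 + 230 has no rational root and is therefore irreducible over Q (a degree-2 polynomial over a field is irreducible iff it has no root). Hence m_α(x) = x^2 + 230.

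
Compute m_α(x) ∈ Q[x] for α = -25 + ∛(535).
m_α(x) = x^3 + 75x^2 + 1875x + 15090

Set β = α + 25 = ∛(535), so β^3 = 535. Then (α + 25)^3 - 535 = 0, i.e. α is a root of g(x) = (x + 25)^3 - 535 = x^3 + 75x^2 + 1875x + 15090. Since g(x) = h(x + 25) where h(x) = x^3 - 535, and h is irreducible over Q (because 535 is not a perfect cube, so h has no rational root, and a monic cubic with no rational root is irreducible), g is also irreducible (irreducibility is preserved under the substitution x → x + 25). Hence m_α(x) = x^3 + 75x^2 + 1875x + 15090.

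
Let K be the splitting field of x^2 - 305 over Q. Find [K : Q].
[K : Q] = 2

f(x) = x^2 - 305 factors as (x - √305)(x + √305). The splitting field is K = Q(√305). Since 305 is squarefree and > 1, it is not a perfect square, so x^2 - 305 is irreducible over Q and [Q(√305) : Q] = 2. Hence [K : Q] = 2.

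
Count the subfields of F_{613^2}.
F_{613^2} has 2 subfields

The subfields of F_{p^n} are exactly the fields F_{p^d} for d | n (each is the fixed field of the unique index-d subgroup of Gal(F_{p^n}/F_p) ≅ Z/nZ). The divisors of n = 2 are {1, 2}, giving 2 subfields: F_{613^1}, F_{613^2}.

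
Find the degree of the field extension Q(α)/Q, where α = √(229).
[Q(α):Q] = 2

[Q(α):Q] equals the degree of the minimal polynomial of α. Here α^2 = 229 and x^2 - 229 is irreducible (d = 229 is squarefree, ≠ 1, hence not a square), so deg(m_α) = 2. Thus [Q(α):Q] = 2.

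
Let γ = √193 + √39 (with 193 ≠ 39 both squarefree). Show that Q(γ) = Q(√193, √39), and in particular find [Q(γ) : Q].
[Q(γ) : Q] = 4 (equivalently, Q(γ) = Q(√193, √39))

Obviously Q(γ) ⊆ Q(√193, √39), and [Q(√193, √39):Q] = 4 (since 193, 39 are distinct squarefree integers > 1 with 7527 not a perfect square). To show equality we compute the minimal polynomial of γ. From γ = √193 + √39: γ^2 = 193 + 2√(7527) + 39 = 232 + 2√(7527), so γ^2 - 232 = 2√(7527); squaring, (γ^2 - 232)^2 = 4·7527, i.e. γ^4 - 464γ^2 + 53824 - 30108 = 0, i.e. γ^4 - 464γ^2 + 23716 = 0. So γ is a root of x^4 - 464x^2 + 23716. This polynomial is irreducible over Q: it has no rational root (each ±√193 ± √39 is irrational), and any factorization into two quadratics over Q would force √(7527) ∈ Q (pairing opposite roots) or √193, √39 ∈ Q (other pairings), all impossible. Hence [Q(γ):Q] = 4 = [Q(√193, √39):Q], so Q(γ) = Q(√193, √39).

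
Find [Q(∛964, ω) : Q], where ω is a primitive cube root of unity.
[Q(∛964, ω) : Q] = 6

[Q(∛964):Q] = 3 (min poly x^3 - 964, irreducible since 964 is not a perfect cube). [Q(ω):Q] = 2 (min poly x^2 + x + 1). Since Q(∛964) ⊂ R and ω ∉ R, we have ω ∉ Q(∛964), so x^2 + x + 1 remains irreducible over Q(∛964) and [Q(∛964, ω) : Q(∛964)] = 2. By the tower law, [Q(∛964, ω) : Q] = 3 · 2 = 6. (In fact Q(∛964, ω) is the splitting field of x^3 - 964 over Q.)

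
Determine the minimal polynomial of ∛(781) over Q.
m_α(x) = x^3 - 781

α satisfies α^3 = 781, so x^3 - 781 annihilates α. By the rational root test, a rational root p/q (in lowest terms) of x^3 - 781 would satisfy p^3 = 781 q^3, forcing q = 1 and p^3 = 781; but 781 is not a perfect cube, contradiction. A monic cubic over Q with no rational root is irreducible (any nontrivial factorization would include a linear factor). Hence x^3 - 781 is the minimal polynomial of α, and in particular [Q(α):Q] = 3.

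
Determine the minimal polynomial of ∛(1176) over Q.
m_α(x) = x^3 - 1176

α satisfies α^3 = 1176, so x^3 - 1176 annihilates α. By the rational root test, a rational root p/q (in lowest terms) of x^3 - 1176 would satisfy p^3 = 1176 q^3, forcing q = 1 and p^3 = 1176; but 1176 is not a perfect cube, contradiction. A monic cubic over Q with no rational root is irreducible (any nontrivial factorization would include a linear factor). Hence x^3 - 1176 is the minimal polynomial of α, and in particular [Q(α):Q] = 3.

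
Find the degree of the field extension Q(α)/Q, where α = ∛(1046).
[Q(α):Q] = 3

The minimal polynomial of α is x^3 - 1046, irreducible over Q since 1046 is not a perfect cube (so x^3 - 1046 has no rational root). Hence [Q(α):Q] = deg(m_α) = 3.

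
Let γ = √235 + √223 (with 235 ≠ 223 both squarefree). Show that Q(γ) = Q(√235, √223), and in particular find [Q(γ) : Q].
[Q(γ) : Q] = 4 (equivalently, Q(γ) = Q(√235, √223))

Obviously Q(γ) ⊆ Q(√235, √223), and [Q(√235, √223):Q] = 4 (since 235, 223 are distinct squarefree integers > 1 with 52405 not a perfect square). To show equality we compute the minimal polynomial of γ. From γ = √235 + √223: γ^2 = 235 + 2√(52405) + 223 = 458 + 2√(52405), so γ^2 - 458 = 2√(52405); squaring, (γ^2 - 458)^2 = 4·52405, i.e. γ^4 - 916γ^2 + 209764 - 209620 = 0, i.e. γ^4 - 916γ^2 + 144 = 0. So γ is a root of x^4 - 916x^2 + 144. This polynomial is irreducible over Q: it has no rational root (each ±√235 ± √223 is irrational), and any factorization into two quadratics over Q would force √(52405) ∈ Q (pairing opposite roots) or √235, √223 ∈ Q (other pairings), all impossible. Hence [Q(γ):Q] = 4 = [Q(√235, √223):Q], so Q(γ) = Q(√235, √223).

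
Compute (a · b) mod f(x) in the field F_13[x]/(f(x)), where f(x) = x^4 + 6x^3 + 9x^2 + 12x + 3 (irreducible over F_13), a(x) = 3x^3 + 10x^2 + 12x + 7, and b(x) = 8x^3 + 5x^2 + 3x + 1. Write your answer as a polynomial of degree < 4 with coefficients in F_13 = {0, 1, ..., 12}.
a · b ≡ 9x^3 + 8x^2 + 10x + 10 (mod f(x))

Multiply in F_13[x]: a(x)·b(x) = (3x^3 + 10x^2 + 12x + 7)·(8x^3 + 5x^2 + 3x + 1) = 11x^6 + 4x^5 + 12x^4 + 6x^3 + 3x^2 + 7x + 7. This has degree ≥ 4, so divide by f(x) over F_13: 11x^6 + 4x^5 + 12x^4 + 6x^3 + 3x^2 + 7x + 7 = (11x^2 + 3x + 12)·(x^4 + 6x^3 + 9x^2 + 12x + 3) + (9x^3 + 8x^2 + 10x + 10). Hence a·b ≡ 9x^3 + 8x^2 + 10x + 10 (mod f). (F_13[x]/(f) is a field with 13^4 = 28561 elements since f is irreducible of degree 4.)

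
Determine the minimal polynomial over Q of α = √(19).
m_α(x) = x^2 - 19

α satisfies α^2 - 19 = 0, so x^2 - 19 annihilates α. Since d = 19 is squarefree and ≠ 1, it is not a perfect square in Q, so x^2 - 19 has no rational root and is therefore irreducible over Q (a degree-2 polynomial over a field is irreducible iff it has no root). Hence m_α(x) = x^2 - 19.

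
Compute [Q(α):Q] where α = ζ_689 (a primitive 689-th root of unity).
[Q(α):Q] = 624

The minimal polynomial of ζ_689 over Q is the 689-th cyclotomic polynomial Φ_689(x), which is irreducible over Q and has degree φ(689) = 624. Hence [Q(α):Q] = φ(689) = 624.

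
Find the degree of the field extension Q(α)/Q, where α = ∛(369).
[Q(α):Q] = 3

The minimal polynomial of α is x^3 - 369, irreducible over Q since 369 is not a perfect cube (so x^3 - 369 has no rational root). Hence [Q(α):Q] = deg(m_α) = 3.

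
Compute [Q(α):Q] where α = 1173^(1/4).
[Q(α):Q] = 4

α is a root of x^4 - 1173. By Eisenstein's criterion at the prime p = 3 (which divides the constant term 1173 but p^2 = 9 does not, since 1173 is squarefree), x^4 - 1173 is irreducible over Q. Hence [Q(α):Q] = 4.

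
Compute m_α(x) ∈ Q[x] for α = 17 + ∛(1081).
m_α(x) = x^3 - 51x^2 + 867x - 5994

Set β = α - 17 = ∛(1081), so β^3 = 1081. Then (α - 17)^3 - 1081 = 0, i.e. α is a root of g(x) = (x - 17)^3 - 1081 = x^3 - 51x^2 + 867x - 5994. Since g(x) = h(x - 17) where h(x) = x^3 - 1081, and h is irreducible over Q (because 1081 is not a perfect cube, so h has no rational root, and a monic cubic with no rational root is irreducible), g is also irreducible (irreducibility is preserved under the substitution x → x - 17). Hence m_α(x) = x^3 - 51x^2 + 867x - 5994.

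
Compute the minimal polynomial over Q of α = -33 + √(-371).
m_α(x) = x^2 + 66x + 1460

From α + 33 = √(-371), squaring gives (α + 33)^2 = -371, i.e. α^2 + 66α + 1089 = -371, so α^2 + 66α + 1460 = 0. The discriminant of x^2 + 66x + 1460 is (66)^2 - 4·(1460) = 4356 - 5840 = -1484, and 4·(-371) is not a perfect square in Q since -371 is squarefree and ≠ 1. Hence x^2 + 66x + 1460 is irreducible over Q and is the minimal polynomial of α.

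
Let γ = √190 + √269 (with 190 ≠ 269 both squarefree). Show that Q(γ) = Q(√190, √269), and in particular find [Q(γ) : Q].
[Q(γ) : Q] = 4 (equivalently, Q(γ) = Q(√190, √269))

Obviously Q(γ) ⊆ Q(√190, √269), and [Q(√190, √269):Q] = 4 (since 190, 269 are distinct squarefree integers > 1 with 51110 not a perfect square). To show equality we compute the minimal polynomial of γ. From γ = √190 + √269: γ^2 = 190 + 2√(51110) + 269 = 459 + 2√(51110), so γ^2 - 459 = 2√(51110); squaring, (γ^2 - 459)^2 = 4·51110, i.e. γ^4 - 918γ^2 + 210681 - 204440 = 0, i.e. γ^4 - 918γ^2 + 6241 = 0. So γ is a root of x^4 - 918x^2 + 6241. This polynomial is irreducible over Q: it has no rational root (each ±√190 ± √269 is irrational), and any factorization into two quadratics over Q would force √(51110) ∈ Q (pairing opposite roots) or √190, √269 ∈ Q (other pairings), all impossible. Hence [Q(γ):Q] = 4 = [Q(√190, √269):Q], so Q(γ) = Q(√190, √269).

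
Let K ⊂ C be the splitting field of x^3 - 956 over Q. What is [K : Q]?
[K : Q] = 6

The roots of x^3 - 956 are ∛956, ω∛956, ω^2∛956 where ω = e^(2πi/3) is a primitive cube root of unity, so K = Q(∛956, ω). Now [Q(∛956):Q] = 3 (since 956 is not a perfect cube, x^3 - 956 is irreducible) and [Q(ω):Q] = 2. Both 2 and 3 divide [K:Q], and [K:Q] ≤ 3·2 = 6, so [K:Q] = 6. (Equivalently: Q(∛956) ⊂ R but ω ∉ R, so [K : Q(∛956)] = 2.)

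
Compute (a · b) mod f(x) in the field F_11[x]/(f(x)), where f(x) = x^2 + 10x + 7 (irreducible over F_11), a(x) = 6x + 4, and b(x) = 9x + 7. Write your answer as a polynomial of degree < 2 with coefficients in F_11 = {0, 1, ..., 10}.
a · b ≡ 2 (mod f(x))

Multiply in F_11[x]: a(x)·b(x) = (6x + 4)·(9x + 7) = 10x^2 + x + 6. This has degree ≥ 2, so divide by f(x) over F_11: 10x^2 + x + 6 = (10)·(x^2 + 10x + 7) + (2). Hence a·b ≡ 2 (mod f). (F_11[x]/(f) is a field with 11^2 = 121 elements since f is irreducible of degree 2.)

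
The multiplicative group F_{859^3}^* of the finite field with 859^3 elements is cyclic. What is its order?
|F_{859^3}^*| = 633839778

F_{859^3} has 859^3 = 633839779 elements; its multiplicative group consists of all nonzero elements, so |F_{859^3}^*| = 633839779 - 1 = 633839778. (It is cyclic since any finite subgroup of the multiplicative group of a field is cyclic.)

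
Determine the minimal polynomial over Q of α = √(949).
m_α(x) = x^2 - 949

α satisfies α^2 - 949 = 0, so x^2 - 949 annihilates α. Since d = 949 is squarefree and ≠ 1, it is not a perfect square in Q, so x^2 - 949 has no rational root and is therefore irreducible over Q (a degree-2 polynomial over a field is irreducible iff it has no root). Hence m_α(x) = x^2 - 949.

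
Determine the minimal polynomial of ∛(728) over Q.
m_α(x) = x^3 - 728

α satisfies α^3 = 728, so x^3 - 728 annihilates α. By the rational root test, a rational root p/q (in lowest terms) of x^3 - 728 would satisfy p^3 = 728 q^3, forcing q = 1 and p^3 = 728; but 728 is not a perfect cube, contradiction. A monic cubic over Q with no rational root is irreducible (any nontrivial factorization would include a linear factor). Hence x^3 - 728 is the minimal polynomial of α, and in particular [Q(α):Q] = 3.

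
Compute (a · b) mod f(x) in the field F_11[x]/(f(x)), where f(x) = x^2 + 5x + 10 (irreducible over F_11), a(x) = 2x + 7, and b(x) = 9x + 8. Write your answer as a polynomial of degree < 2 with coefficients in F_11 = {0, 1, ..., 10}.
a · b ≡ 8 (mod f(x))

Multiply in F_11[x]: a(x)·b(x) = (2x + 7)·(9x + 8) = 7x^2 + 2x + 1. This has degree ≥ 2, so divide by f(x) over F_11: 7x^2 + 2x + 1 = (7)·(x^2 + 5x + 10) + (8). Hence a·b ≡ 8 (mod f). (F_11[x]/(f) is a field with 11^2 = 121 elements since f is irreducible of degree 2.)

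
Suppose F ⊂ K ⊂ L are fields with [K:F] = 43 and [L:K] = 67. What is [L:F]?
[L:F] = 2881

The tower law says that for any tower of field extensions F ⊂ K ⊂ L with finite degrees, [L:F] = [L:K] · [K:F]. Here this gives [L:F] = 67 · 43 = 2881.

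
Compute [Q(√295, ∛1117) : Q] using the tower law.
[Q(√295, ∛1117) : Q] = 6

Let L = Q(√295, ∛1117). Since Q(√295) ⊂ L and [Q(√295):Q] = 2, the tower law gives 2 | [L:Q]. Likewise Q(∛1117) ⊂ L with [Q(∛1117):Q] = 3 (because 1117 is not a perfect cube), so 3 | [L:Q]. As gcd(2,3) = 1, [L:Q] is divisible by 6. Conversely L is generated over Q by √295 and ∛1117, so [L:Q] ≤ 2·3 = 6. Therefore [Q(√295, ∛1117) : Q] = 6.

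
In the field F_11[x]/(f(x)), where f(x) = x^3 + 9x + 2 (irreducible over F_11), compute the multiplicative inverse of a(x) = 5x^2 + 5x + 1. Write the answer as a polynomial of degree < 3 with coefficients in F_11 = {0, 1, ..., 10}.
a(x)^(-1) ≡ x^2 (mod f(x))

Since f is irreducible over F_11, F_11[x]/(f) is a field and a(x) ≠ 0 has an inverse. Apply the extended Euclidean algorithm to f(x) and a(x) in F_11[x]: f(x) = (9x + 2)·a(x) + (x);  a(x) = (5x + 5)·(x) + (1). The last nonzero remainder is the constant 1 = gcd(f, a) in F_11. Back-substituting through the division chain expresses 1 = s(x)·a(x) + t(x)·f(x) with s(x) ≡ x^2 (mod f), so a(x)^(-1) ≡ s(x) = x^2 (mod f). Check: (5x^2 + 5x + 1)·(x^2) = 5x^4 + 5x^3 + x^2 ≡ 1 (mod x^3 + 9x + 2).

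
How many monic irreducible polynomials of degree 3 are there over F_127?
There are 682752 monic irreducible polynomials of degree 3 over F_127

Each element of F_{127^3} that lies in no proper subfield is a root of exactly one monic irreducible of degree 3 over F_127, and each such polynomial has 3 distinct roots in F_{127^3}. By Möbius inversion the count is N_127(3) = (1/3) Σ_{d|3} μ(3/d) · 127^d = (1/3)(μ(3)·127^1 + μ(1)·127^3) = 2048256/3 = 682752.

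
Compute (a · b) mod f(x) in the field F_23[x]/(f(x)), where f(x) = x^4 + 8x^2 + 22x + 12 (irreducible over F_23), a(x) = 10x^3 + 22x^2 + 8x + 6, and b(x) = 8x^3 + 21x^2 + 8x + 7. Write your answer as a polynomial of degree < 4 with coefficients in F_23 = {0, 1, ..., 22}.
a · b ≡ 7x^3 + 19x^2 + 15x + 13 (mod f(x))

Multiply in F_23[x]: a(x)·b(x) = (10x^3 + 22x^2 + 8x + 6)·(8x^3 + 21x^2 + 8x + 7) = 11x^6 + 18x^5 + 8x^4 + 2x^3 + 22x^2 + 12x + 19. This has degree ≥ 4, so divide by f(x) over F_23: 11x^6 + 18x^5 + 8x^4 + 2x^3 + 22x^2 + 12x + 19 = (11x^2 + 18x + 12)·(x^4 + 8x^2 + 22x + 12) + (7x^3 + 19x^2 + 15x + 13). Hence a·b ≡ 7x^3 + 19x^2 + 15x + 13 (mod f). (F_23[x]/(f) is a field with 23^4 = 279841 elements since f is irreducible of degree 4.)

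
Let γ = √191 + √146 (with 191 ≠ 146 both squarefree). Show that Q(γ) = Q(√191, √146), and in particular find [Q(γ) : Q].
[Q(γ) : Q] = 4 (equivalently, Q(γ) = Q(√191, √146))

Obviously Q(γ) ⊆ Q(√191, √146), and [Q(√191, √146):Q] = 4 (since 191, 146 are distinct squarefree integers > 1 with 27886 not a perfect square). To show equality we compute the minimal polynomial of γ. From γ = √191 + √146: γ^2 = 191 + 2√(27886) + 146 = 337 + 2√(27886), so γ^2 - 337 = 2√(27886); squaring, (γ^2 - 337)^2 = 4·27886, i.e. γ^4 - 674γ^2 + 113569 - 111544 = 0, i.e. γ^4 - 674γ^2 + 2025 = 0. So γ is a root of x^4 - 674x^2 + 2025. This polynomial is irreducible over Q: it has no rational root (each ±√191 ± √146 is irrational), and any factorization into two quadratics over Q would force √(27886) ∈ Q (pairing opposite roots) or √191, √146 ∈ Q (other pairings), all impossible. Hence [Q(γ):Q] = 4 = [Q(√191, √146):Q], so Q(γ) = Q(√191, √146).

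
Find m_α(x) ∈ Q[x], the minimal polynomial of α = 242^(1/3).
m_α(x) = x^3 - 242

α satisfies α^3 = 242, so x^3 - 242 annihilates α. By the rational root test, a rational root p/q (in lowest terms) of x^3 - 242 would satisfy p^3 = 242 q^3, forcing q = 1 and p^3 = 242; but 242 is not a perfect cube, contradiction. A monic cubic over Q with no rational root is irreducible (any nontrivial factorization would include a linear factor). Hence x^3 - 242 is the minimal polynomial of α, and in particular [Q(α):Q] = 3.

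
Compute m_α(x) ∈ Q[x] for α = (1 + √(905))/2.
m_α(x) = x^2 - x - 226

From 2α - 1 = √(905), squaring gives (2α - 1)^2 = 905, i.e. 4α^2 - 4α + 1 = 905, so α^2 - α + (1 - 905)/4 = 0. Since 905 ≡ 1 (mod 4), (1 - 905)/4 = -226 ∈ Z. The polynomial x^2 - x - 226 has discriminant 1 - 4·(-226) = 905, which is not a perfect square in Q (d = 905 is squarefree and ≠ 1), so x^2 - x - 226 is irreducible over Q. It is the minimal polynomial of α.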